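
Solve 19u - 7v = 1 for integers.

Step 1: Check solvability.
gcd(19, 7) = 1
Since 1 divides 1, solutions exist.

Step 2: Apply extended Euclidean algorithm to find gcd.
We find integers such that 19*x0 + 7*y0 = 1

Step 3: Scale the particular solution.
Multiply by 1/1 = 1:
u = 3, v = 8

Step 4: Verify.
19*(3) - 7*(8) = 1 = 1 ✓

u = 3, v = 8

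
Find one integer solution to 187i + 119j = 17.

Step 1: Check solvability.
gcd(187, 119) = 17
Since 17 divides 17, solutions exist.

Step 2: Apply extended Euclidean algorithm to find gcd.
We find integers such that 187*x0 + 119*y0 = 17

Step 3: Scale the particular solution.
Multiply by 17/17 = 1:
i = 2, j = -3

Step 4: Verify.
187*(2) + 119*(-3) = 17 = 17 ✓

i = 2, j = -3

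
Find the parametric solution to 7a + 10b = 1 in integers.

Step 1: Compute gcd(7, 10) = 1.
Since 1 divides 1, solutions exist.

Step 2: Find a particular solution using extended Euclidean algorithm.
We get a₀ = 3, b₀ = -2.
Check: 7*3 + 10*-2 = 1 = 1 ✓

Step 3: Write the general solution.
a = 3 + (10/1)t = 3 + 10t
b = -2 - (7/1)t = -2 - 7t
for any integer t.

a = 3 + 10t, b = -2 - 7t for integer t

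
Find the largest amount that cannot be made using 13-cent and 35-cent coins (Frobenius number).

For two coprime denominations a and b, the Frobenius number (largest value not representable as a non-negative combination) is ab - a - b.
Here gcd(13, 35) = 1, so they are coprime.
F(13, 35) = 13·35 - 13 - 35 = 455 - 48 = 407

407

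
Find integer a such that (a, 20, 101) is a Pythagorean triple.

a² = c² - b² = 101² - 20² = 10201 - 400 = 9801
a = sqrt(9801) = 99

99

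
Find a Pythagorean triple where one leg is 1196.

We need the other leg and hypotenuse such that 1196² + x² = c².
Take x = 147, c = 1205: 1196² + 147² = 1430416 + 21609 = 1452025 = 1205² ✓
Triple: (147, 1196, 1205)

(147, 1196, 1205)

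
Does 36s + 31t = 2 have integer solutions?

Step 1: Compute gcd(36, 31).
gcd(36, 31) = 1

Step 2: Check divisibility.
Does 1 divide 2? 2 = 1 x 2, so yes.

By the theorem on linear Diophantine equations, 36s + 31t = 2 has integer solutions if and only if gcd(36, 31) divides 2. Since 1 | 2, solutions exist.

Yes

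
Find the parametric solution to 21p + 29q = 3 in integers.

Step 1: Compute gcd(21, 29) = 1.
Since 1 divides 3, solutions exist.

Step 2: Find a particular solution using extended Euclidean algorithm.
We get p₀ = -33, q₀ = 24.
Check: 21*-33 + 29*24 = 3 = 3 ✓

Step 3: Write the general solution.
p = -33 + (29/1)t = -33 + 29t
q = 24 - (21/1)t = 24 - 21t
for any integer t.

p = -33 + 29t, q = 24 - 21t for integer t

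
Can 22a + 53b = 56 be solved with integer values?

Step 1: Compute gcd(22, 53).
gcd(22, 53) = 1

Step 2: Check divisibility.
Does 1 divide 56? 56 = 1 x 56, so yes.

By the theorem on linear Diophantine equations, 22a + 53b = 56 has integer solutions if and only if gcd(22, 53) divides 56. Since 1 | 56, solutions exist.

Yes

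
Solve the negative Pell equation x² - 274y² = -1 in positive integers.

We need x² = 274y² - 1. Try successive y:
y = 1: x² = 274·1² - 1 = 273, not a perfect square
y = 2: x² = 274·2² - 1 = 1095, not a perfect square
y = 3: x² = 274·3² - 1 = 2465, not a perfect square
...
y = 85: x² = 274·85² - 1 = 1979649 = 1407² ✓
Check: 1407² - 274·85² = 1979649 - 1979650 = -1 ✓

x = 1407, y = 85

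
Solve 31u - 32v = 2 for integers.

Step 1: Check solvability.
gcd(31, 32) = 1
Since 1 divides 2, solutions exist.

Step 2: Apply extended Euclidean algorithm to find gcd.
We find integers such that 31*x0 + 32*y0 = 1

Step 3: Scale the particular solution.
Multiply by 2/1 = 2:
u = -2, v = -2

Step 4: Verify.
31*(-2) - 32*(-2) = 2 = 2 ✓

u = -2, v = -2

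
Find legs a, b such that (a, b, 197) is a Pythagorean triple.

We need a² + b² = 197² = 38809.
Trying: 195² + 28² = 38025 + 784 = 38809 ✓

(195, 28, 197)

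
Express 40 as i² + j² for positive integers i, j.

We need to find integers i, j > 0 such that i² + j² = 40.
Trying i = 2: j² = 40 - 2² = 40 - 4 = 36
j = 6
Check: 2² + 6² = 4 + 36 = 40 ✓

40 = 2² + 6²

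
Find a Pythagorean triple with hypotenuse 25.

We need a² + b² = 25² = 625.
Trying: 7² + 24² = 49 + 576 = 625 ✓

(7, 24, 25)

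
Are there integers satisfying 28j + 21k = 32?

Step 1: Compute gcd(28, 21).
gcd(28, 21) = 7

Step 2: Check divisibility.
Does 7 divide 32? 32 = 7 x 4 + 4, so no.

By the theorem on linear Diophantine equations, 28j + 21k = 32 has integer solutions if and only if gcd(28, 21) divides 32. Since 7 does not divide 32, no solutions exist.

No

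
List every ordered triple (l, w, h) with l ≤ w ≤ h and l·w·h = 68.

Iterate l from 1 to ⌊68^(1/3)⌋. For each l dividing 68, iterate w ≥ l with w dividing 68/l, and set h = 68/(l·w).
Triples found (4): (1×1×68), (1×2×34), (1×4×17), (2×2×17)

(1×1×68), (1×2×34), (1×4×17), (2×2×17)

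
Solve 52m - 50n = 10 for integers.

Step 1: Check solvability.
gcd(52, 50) = 2
Since 2 divides 10, solutions exist.

Step 2: Apply extended Euclidean algorithm to find gcd.
We find integers such that 52*x0 + 50*y0 = 2

Step 3: Scale the particular solution.
Multiply by 10/2 = 5:
m = 5, n = 5

Step 4: Verify.
52*(5) - 50*(5) = 10 = 10 ✓

m = 5, n = 5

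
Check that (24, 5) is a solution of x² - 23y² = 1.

Compute x² = 24² = 576
Compute 23y² = 23·5² = 23·25 = 575
x² - 23y² = 576 - 575 = 1
Since this equals 1, (24, 5) is a solution.

Yes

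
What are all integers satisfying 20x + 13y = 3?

Step 1: Compute gcd(20, 13) = 1.
Since 1 divides 3, solutions exist.

Step 2: Find a particular solution using extended Euclidean algorithm.
We get x₀ = 6, y₀ = -9.
Check: 20*6 + 13*-9 = 3 = 3 ✓

Step 3: Write the general solution.
x = 6 + (13/1)t = 6 + 13t
y = -9 - (20/1)t = -9 - 20t
for any integer t.

x = 6 + 13t, y = -9 - 20t for integer t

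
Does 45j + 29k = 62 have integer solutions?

Step 1: Compute gcd(45, 29).
gcd(45, 29) = 1

Step 2: Check divisibility.
Does 1 divide 62? 62 = 1 x 62, so yes.

By the theorem on linear Diophantine equations, 45j + 29k = 62 has integer solutions if and only if gcd(45, 29) divides 62. Since 1 | 62, solutions exist.

Yes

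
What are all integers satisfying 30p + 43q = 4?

Step 1: Compute gcd(30, 43) = 1.
Since 1 divides 4, solutions exist.

Step 2: Find a particular solution using extended Euclidean algorithm.
We get p₀ = -40, q₀ = 28.
Check: 30*-40 + 43*28 = 4 = 4 ✓

Step 3: Write the general solution.
p = -40 + (43/1)t = -40 + 43t
q = 28 - (30/1)t = 28 - 30t
for any integer t.

p = -40 + 43t, q = 28 - 30t for integer t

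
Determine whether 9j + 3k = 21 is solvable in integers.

Step 1: Compute gcd(9, 3).
gcd(9, 3) = 3

Step 2: Check divisibility.
Does 3 divide 21? 21 = 3 x 7, so yes.

By the theorem on linear Diophantine equations, 9j + 3k = 21 has integer solutions if and only if gcd(9, 3) divides 21. Since 3 | 21, solutions exist.

Yes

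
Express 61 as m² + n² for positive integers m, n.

We need to find integers m, n > 0 such that m² + n² = 61.
Trying m = 5: n² = 61 - 5² = 61 - 25 = 36
n = 6
Check: 5² + 6² = 25 + 36 = 61 ✓

61 = 5² + 6²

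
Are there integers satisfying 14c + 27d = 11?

Step 1: Compute gcd(14, 27).
gcd(14, 27) = 1

Step 2: Check divisibility.
Does 1 divide 11? 11 = 1 x 11, so yes.

By the theorem on linear Diophantine equations, 14c + 27d = 11 has integer solutions if and only if gcd(14, 27) divides 11. Since 1 | 11, solutions exist.

Yes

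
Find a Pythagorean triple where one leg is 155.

We need the other leg and hypotenuse such that 155² + x² = c².
Take x = 468, c = 493: 155² + 468² = 24025 + 219024 = 243049 = 493² ✓
Triple: (155, 468, 493)

(155, 468, 493)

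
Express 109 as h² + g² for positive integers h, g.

We need to find integers h, g > 0 such that h² + g² = 109.
Trying h = 3: g² = 109 - 3² = 109 - 9 = 100
g = 10
Check: 3² + 10² = 9 + 100 = 109 ✓

109 = 3² + 10²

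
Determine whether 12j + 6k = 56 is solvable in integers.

Step 1: Compute gcd(12, 6).
gcd(12, 6) = 6

Step 2: Check divisibility.
Does 6 divide 56? 56 = 6 x 9 + 2, so no.

By the theorem on linear Diophantine equations, 12j + 6k = 56 has integer solutions if and only if gcd(12, 6) divides 56. Since 6 does not divide 56, no solutions exist.

No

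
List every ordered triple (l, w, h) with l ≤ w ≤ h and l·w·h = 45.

Iterate l from 1 to ⌊45^(1/3)⌋. For each l dividing 45, iterate w ≥ l with w dividing 45/l, and set h = 45/(l·w).
Triples found (4): (1×1×45), (1×3×15), (1×5×9), (3×3×5)

(1×1×45), (1×3×15), (1×5×9), (3×3×5)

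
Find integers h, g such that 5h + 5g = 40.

Step 1: Check solvability.
gcd(5, 5) = 5
Since 5 divides 40, solutions exist.

Step 2: Apply extended Euclidean algorithm to find gcd.
We find integers such that 5*x0 + 5*y0 = 5

Step 3: Scale the particular solution.
Multiply by 40/5 = 8:
h = 0, g = 8

Step 4: Verify.
5*(0) + 5*(8) = 40 = 40 ✓

h = 0, g = 8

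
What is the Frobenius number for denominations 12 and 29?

For two coprime denominations a and b, the Frobenius number (largest value not representable as a non-negative combination) is ab - a - b.
Here gcd(12, 29) = 1, so they are coprime.
F(12, 29) = 12·29 - 12 - 29 = 348 - 41 = 307

307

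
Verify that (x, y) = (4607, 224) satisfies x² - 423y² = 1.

Compute x² = 4607² = 21224449
Compute 423y² = 423·224² = 423·50176 = 21224448
x² - 423y² = 21224449 - 21224448 = 1
Since this equals 1, (4607, 224) is a solution.

Yes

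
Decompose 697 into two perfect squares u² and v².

We need to find integers u, v > 0 such that u² + v² = 697.
Trying u = 11: v² = 697 - 11² = 697 - 121 = 576
v = 24
Check: 11² + 24² = 121 + 576 = 697 ✓

697 = 11² + 24²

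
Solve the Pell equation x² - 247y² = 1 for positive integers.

We seek the smallest positive integers (x, y) with x² - 247y² = 1, i.e., x² = 247y² + 1.
Try successive y values:
y = 1: x² = 247·1² + 1 = 248, not a perfect square
y = 2: x² = 247·2² + 1 = 989, not a perfect square
y = 3: x² = 247·3² + 1 = 2224, not a perfect square
... continuing the search (or via continued fractions) ...
y = 5427: x² = 247·5427² + 1 = 7274725264, x = 85292 ✓

Verify: 85292² - 247·5427² = 7274725264 - 7274725263 = 1 ✓

x = 85292, y = 5427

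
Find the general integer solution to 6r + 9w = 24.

Step 1: Compute gcd(6, 9) = 3.
Since 3 divides 24, solutions exist.

Step 2: Find a particular solution using extended Euclidean algorithm.
We get r₀ = -8, w₀ = 8.
Check: 6*-8 + 9*8 = 24 = 24 ✓

Step 3: Write the general solution.
r = -8 + (9/3)t = -8 + 3t
w = 8 - (6/3)t = 8 - 2t
for any integer t.

r = -8 + 3t, w = 8 - 2t for integer t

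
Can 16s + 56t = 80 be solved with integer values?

Step 1: Compute gcd(16, 56).
gcd(16, 56) = 8

Step 2: Check divisibility.
Does 8 divide 80? 80 = 8 x 10, so yes.

By the theorem on linear Diophantine equations, 16s + 56t = 80 has integer solutions if and only if gcd(16, 56) divides 80. Since 8 | 80, solutions exist.

Yes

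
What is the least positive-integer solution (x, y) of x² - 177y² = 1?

We seek the smallest positive integers (x, y) with x² - 177y² = 1, i.e., x² = 177y² + 1.
Try successive y values:
y = 1: x² = 177·1² + 1 = 178, not a perfect square
y = 2: x² = 177·2² + 1 = 709, not a perfect square
y = 3: x² = 177·3² + 1 = 1594, not a perfect square
... continuing the search (or via continued fractions) ...
y = 4692: x² = 177·4692² + 1 = 3896630929, x = 62423 ✓

Verify: 62423² - 177·4692² = 3896630929 - 3896630928 = 1 ✓

x = 62423, y = 4692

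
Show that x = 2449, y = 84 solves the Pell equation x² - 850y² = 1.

Compute x² = 2449² = 5997601
Compute 850y² = 850·84² = 850·7056 = 5997600
x² - 850y² = 5997601 - 5997600 = 1
Since this equals 1, (2449, 84) is a solution.

Yes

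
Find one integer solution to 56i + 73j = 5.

Step 1: Check solvability.
gcd(56, 73) = 1
Since 1 divides 5, solutions exist.

Step 2: Apply extended Euclidean algorithm to find gcd.
We find integers such that 56*x0 + 73*y0 = 1

Step 3: Scale the particular solution.
Multiply by 5/1 = 5:
i = 150, j = -115

Step 4: Verify.
56*(150) + 73*(-115) = 5 = 5 ✓

i = 150, j = -115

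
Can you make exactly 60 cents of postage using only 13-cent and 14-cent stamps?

We need non-negative x, y with 13x + 14y = 60.
gcd(13, 14) = 1 divides 60, so integer solutions exist, but checking x = 0..4 shows none with y ≥ 0.
So 60 cannot be made with non-negative stamp counts.

No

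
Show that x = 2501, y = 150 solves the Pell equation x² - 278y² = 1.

Compute x² = 2501² = 6255001
Compute 278y² = 278·150² = 278·22500 = 6255000
x² - 278y² = 6255001 - 6255000 = 1
Since this equals 1, (2501, 150) is a solution.

Yes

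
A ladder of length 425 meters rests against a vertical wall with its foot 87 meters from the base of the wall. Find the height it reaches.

The ladder, wall, and ground form a right triangle with hypotenuse 425 and one leg 87.
By the Pythagorean theorem: h² = 425² - 87² = 180625 - 7569 = 173056
h = √173056 = 416 meters

416 meters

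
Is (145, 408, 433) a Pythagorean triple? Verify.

Compute a² + b² = 145² + 408² = 21025 + 166464 = 187489
Compute c² = 433² = 187489
Since 187489 = 187489, confirmed.

Yes, it is a Pythagorean triple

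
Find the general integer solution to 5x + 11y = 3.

Step 1: Compute gcd(5, 11) = 1.
Since 1 divides 3, solutions exist.

Step 2: Find a particular solution using extended Euclidean algorithm.
We get x₀ = -6, y₀ = 3.
Check: 5*-6 + 11*3 = 3 = 3 ✓

Step 3: Write the general solution.
x = -6 + (11/1)t = -6 + 11t
y = 3 - (5/1)t = 3 - 5t
for any integer t.

x = -6 + 11t, y = 3 - 5t for integer t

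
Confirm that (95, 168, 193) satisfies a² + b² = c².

Compute a² + b² = 95² + 168² = 9025 + 28224 = 37249
Compute c² = 193² = 37249
Since 37249 = 37249, confirmed.

Yes, it is a Pythagorean triple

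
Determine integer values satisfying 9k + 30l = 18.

Step 1: Check solvability.
gcd(9, 30) = 3
Since 3 divides 18, solutions exist.

Step 2: Apply extended Euclidean algorithm to find gcd.
We find integers such that 9*x0 + 30*y0 = 3

Step 3: Scale the particular solution.
Multiply by 18/3 = 6:
k = -18, l = 6

Step 4: Verify.
9*(-18) + 30*(6) = 18 = 18 ✓

k = -18, l = 6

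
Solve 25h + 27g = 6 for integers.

Step 1: Check solvability.
gcd(25, 27) = 1
Since 1 divides 6, solutions exist.

Step 2: Apply extended Euclidean algorithm to find gcd.
We find integers such that 25*x0 + 27*y0 = 1

Step 3: Scale the particular solution.
Multiply by 6/1 = 6:
h = 78, g = -72

Step 4: Verify.
25*(78) + 27*(-72) = 6 = 6 ✓

h = 78, g = -72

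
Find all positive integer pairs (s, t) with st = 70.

The positive divisors of 70 are: 1, 2, 5, 7, 10, 14, 35, 70.
Each divisor d gives the pair (d, 70/d):
(1, 70), (2, 35), (5, 14), (7, 10), (10, 7), (14, 5), (35, 2), (70, 1)

(1, 70), (2, 35), (5, 14), (7, 10), (10, 7), (14, 5), (35, 2), (70, 1)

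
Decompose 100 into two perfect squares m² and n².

We need to find integers m, n > 0 such that m² + n² = 100.
Trying m = 6: n² = 100 - 6² = 100 - 36 = 64
n = 8
Check: 6² + 8² = 36 + 64 = 100 ✓

100 = 6² + 8²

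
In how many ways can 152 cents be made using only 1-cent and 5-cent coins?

We need non-negative integers (x, y) with 1x + 5y = 152.
For each x from 0 to 152, check if (152 - 1x) is a non-negative multiple of 5.
Solutions (x, y): (2,30), (7,29), (12,28), (17,27), ...
Count: 31

31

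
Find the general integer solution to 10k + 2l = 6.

Step 1: Compute gcd(10, 2) = 2.
Since 2 divides 6, solutions exist.

Step 2: Find a particular solution using extended Euclidean algorithm.
We get k₀ = 0, l₀ = 3.
Check: 10*0 + 2*3 = 6 = 6 ✓

Step 3: Write the general solution.
k = 0 + (2/2)t = 0 + 1t
l = 3 - (10/2)t = 3 - 5t
for any integer t.

k = 0 + 1t, l = 3 - 5t for integer t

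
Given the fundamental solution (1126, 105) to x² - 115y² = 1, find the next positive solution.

Solutions to x² - Dy² = 1 are generated by powers of (x₀ + y₀√D).
The next solution satisfies x₁ + y₁√115 = (x₀ + y₀√115)², giving:
x₁ = x₀² + 115y₀² = 1126² + 115·105² = 1267876 + 1267875 = 2535751
y₁ = 2x₀y₀ = 2·1126·105 = 236460

Verify: 2535751² - 115·236460² = 6430033134001 - 6430033134000 = 1 ✓

x = 2535751, y = 236460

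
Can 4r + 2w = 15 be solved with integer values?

Step 1: Compute gcd(4, 2).
gcd(4, 2) = 2

Step 2: Check divisibility.
Does 2 divide 15? 15 = 2 x 7 + 1, so no.

By the theorem on linear Diophantine equations, 4r + 2w = 15 has integer solutions if and only if gcd(4, 2) divides 15. Since 2 does not divide 15, no solutions exist.

No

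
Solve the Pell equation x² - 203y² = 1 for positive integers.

We seek the smallest positive integers (x, y) with x² - 203y² = 1, i.e., x² = 203y² + 1.
Try successive y values:
y = 1: x² = 203·1² + 1 = 204, not a perfect square
y = 2: x² = 203·2² + 1 = 813, not a perfect square
y = 3: x² = 203·3² + 1 = 1828, not a perfect square
... continuing the search (or via continued fractions) ...
y = 4: x² = 203·4² + 1 = 3249, x = 57 ✓

Verify: 57² - 203·4² = 3249 - 3248 = 1 ✓

x = 57, y = 4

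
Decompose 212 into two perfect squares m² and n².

We need to find integers m, n > 0 such that m² + n² = 212.
Trying m = 4: n² = 212 - 4² = 212 - 16 = 196
n = 14
Check: 4² + 14² = 16 + 196 = 212 ✓

212 = 4² + 14²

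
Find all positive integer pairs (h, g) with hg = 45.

The positive divisors of 45 are: 1, 3, 5, 9, 15, 45.
Each divisor d gives the pair (d, 45/d):
(1, 45), (3, 15), (5, 9), (9, 5), (15, 3), (45, 1)

(1, 45), (3, 15), (5, 9), (9, 5), (15, 3), (45, 1)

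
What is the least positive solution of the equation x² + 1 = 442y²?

We need x² = 442y² - 1. Try successive y:
y = 1: x² = 442·1² - 1 = 441 = 21² ✓
Check: 21² - 442·1² = 441 - 442 = -1 ✓

x = 21, y = 1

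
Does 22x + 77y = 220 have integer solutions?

Step 1: Compute gcd(22, 77).
gcd(22, 77) = 11

Step 2: Check divisibility.
Does 11 divide 220? 220 = 11 x 20, so yes.

By the theorem on linear Diophantine equations, 22x + 77y = 220 has integer solutions if and only if gcd(22, 77) divides 220. Since 11 | 220, solutions exist.

Yes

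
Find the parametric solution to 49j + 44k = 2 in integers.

Step 1: Compute gcd(49, 44) = 1.
Since 1 divides 2, solutions exist.

Step 2: Find a particular solution using extended Euclidean algorithm.
We get j₀ = 18, k₀ = -20.
Check: 49*18 + 44*-20 = 2 = 2 ✓

Step 3: Write the general solution.
j = 18 + (44/1)t = 18 + 44t
k = -20 - (49/1)t = -20 - 49t
for any integer t.

j = 18 + 44t, k = -20 - 49t for integer t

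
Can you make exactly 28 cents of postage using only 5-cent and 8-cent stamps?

We need non-negative x, y with 5x + 8y = 28.
gcd(5, 8) = 1 divides 28, so integer solutions exist.
Search for a non-negative one: x = 4 gives 8y = 28 - 20 = 8, so y = 1.
Check: 5·4 + 8·1 = 28 ✓

Yes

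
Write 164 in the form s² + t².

We need to find integers s, t > 0 such that s² + t² = 164.
Trying s = 8: t² = 164 - 8² = 164 - 64 = 100
t = 10
Check: 8² + 10² = 64 + 100 = 164 ✓

164 = 8² + 10²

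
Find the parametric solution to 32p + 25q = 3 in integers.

Step 1: Compute gcd(32, 25) = 1.
Since 1 divides 3, solutions exist.

Step 2: Find a particular solution using extended Euclidean algorithm.
We get p₀ = -21, q₀ = 27.
Check: 32*-21 + 25*27 = 3 = 3 ✓

Step 3: Write the general solution.
p = -21 + (25/1)t = -21 + 25t
q = 27 - (32/1)t = 27 - 32t
for any integer t.

p = -21 + 25t, q = 27 - 32t for integer t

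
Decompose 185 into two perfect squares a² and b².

We need to find integers a, b > 0 such that a² + b² = 185.
Trying a = 4: b² = 185 - 4² = 185 - 16 = 169
b = 13
Check: 4² + 13² = 16 + 169 = 185 ✓

185 = 4² + 13²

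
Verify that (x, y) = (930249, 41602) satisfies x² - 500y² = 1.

Compute x² = 930249² = 865363202001
Compute 500y² = 500·41602² = 500·1730726404 = 865363202000
x² - 500y² = 865363202001 - 865363202000 = 1
Since this equals 1, (930249, 41602) is a solution.

Yes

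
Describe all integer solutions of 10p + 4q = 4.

Step 1: Compute gcd(10, 4) = 2.
Since 2 divides 4, solutions exist.

Step 2: Find a particular solution using extended Euclidean algorithm.
We get p₀ = 2, q₀ = -4.
Check: 10*2 + 4*-4 = 4 = 4 ✓

Step 3: Write the general solution.
p = 2 + (4/2)t = 2 + 2t
q = -4 - (10/2)t = -4 - 5t
for any integer t.

p = 2 + 2t, q = -4 - 5t for integer t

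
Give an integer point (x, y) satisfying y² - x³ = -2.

Try small integer x values and check whether x³ - 2 is a perfect square.
x = 3: x³ - 2 = 3³ - 2 = 27 - 2 = 25
Is 25 a perfect square? 5² = 25 ✓
So (x, y) = (3, 5) is a solution.

x = 3, y = 5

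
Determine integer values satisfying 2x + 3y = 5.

Step 1: Check solvability.
gcd(2, 3) = 1
Since 1 divides 5, solutions exist.

Step 2: Apply extended Euclidean algorithm to find gcd.
We find integers such that 2*x0 + 3*y0 = 1

Step 3: Scale the particular solution.
Multiply by 5/1 = 5:
x = -5, y = 5

Step 4: Verify.
2*(-5) + 3*(5) = 5 = 5 ✓

x = -5, y = 5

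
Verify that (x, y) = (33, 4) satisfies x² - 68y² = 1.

Compute x² = 33² = 1089
Compute 68y² = 68·4² = 68·16 = 1088
x² - 68y² = 1089 - 1088 = 1
Since this equals 1, (33, 4) is a solution.

Yes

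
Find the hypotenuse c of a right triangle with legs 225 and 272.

c² = a² + b² = 225² + 272² = 50625 + 73984 = 124609
c = 353

353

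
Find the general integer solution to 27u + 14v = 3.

Step 1: Compute gcd(27, 14) = 1.
Since 1 divides 3, solutions exist.

Step 2: Find a particular solution using extended Euclidean algorithm.
We get u₀ = -3, v₀ = 6.
Check: 27*-3 + 14*6 = 3 = 3 ✓

Step 3: Write the general solution.
u = -3 + (14/1)t = -3 + 14t
v = 6 - (27/1)t = 6 - 27t
for any integer t.

u = -3 + 14t, v = 6 - 27t for integer t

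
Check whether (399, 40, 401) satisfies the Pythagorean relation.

Compute a² + b²:
399² + 40² = 159201 + 1600 = 160801
Compute c²:
401² = 160801
Since 160801 = 160801, it is a Pythagorean triple.

Yes, it is a Pythagorean triple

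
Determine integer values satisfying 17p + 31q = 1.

Step 1: Check solvability.
gcd(17, 31) = 1
Since 1 divides 1, solutions exist.

Step 2: Apply extended Euclidean algorithm to find gcd.
We find integers such that 17*x0 + 31*y0 = 1

Step 3: Scale the particular solution.
Multiply by 1/1 = 1:
p = 11, q = -6

Step 4: Verify.
17*(11) + 31*(-6) = 1 = 1 ✓

p = 11, q = -6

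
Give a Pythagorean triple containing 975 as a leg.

We need the other leg and hypotenuse such that 975² + x² = c².
Take x = 448, c = 1073: 975² + 448² = 950625 + 200704 = 1151329 = 1073² ✓
Triple: (975, 448, 1073)

(975, 448, 1073)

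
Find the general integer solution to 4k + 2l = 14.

Step 1: Compute gcd(4, 2) = 2.
Since 2 divides 14, solutions exist.

Step 2: Find a particular solution using extended Euclidean algorithm.
We get k₀ = 0, l₀ = 7.
Check: 4*0 + 2*7 = 14 = 14 ✓

Step 3: Write the general solution.
k = 0 + (2/2)t = 0 + 1t
l = 7 - (4/2)t = 7 - 2t
for any integer t.

k = 0 + 1t, l = 7 - 2t for integer t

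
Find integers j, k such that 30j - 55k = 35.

Step 1: Check solvability.
gcd(30, 55) = 5
Since 5 divides 35, solutions exist.

Step 2: Apply extended Euclidean algorithm to find gcd.
We find integers such that 30*x0 + 55*y0 = 5

Step 3: Scale the particular solution.
Multiply by 35/5 = 7:
j = 14, k = 7

Step 4: Verify.
30*(14) - 55*(7) = 35 = 35 ✓

j = 14, k = 7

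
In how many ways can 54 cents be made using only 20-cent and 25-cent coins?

We need non-negative integers (x, y) with 20x + 25y = 54.
For each x from 0 to 2, check if (54 - 20x) is a non-negative multiple of 25.
Solutions (x, y): none
Count: 0

0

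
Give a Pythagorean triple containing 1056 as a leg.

We need the other leg and hypotenuse such that 1056² + x² = c².
Take x = 680, c = 1256: 1056² + 680² = 1115136 + 462400 = 1577536 = 1256² ✓
Triple: (680, 1056, 1256)

(680, 1056, 1256)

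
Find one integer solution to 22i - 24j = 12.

Step 1: Check solvability.
gcd(22, 24) = 2
Since 2 divides 12, solutions exist.

Step 2: Apply extended Euclidean algorithm to find gcd.
We find integers such that 22*x0 + 24*y0 = 2

Step 3: Scale the particular solution.
Multiply by 12/2 = 6:
i = -6, j = -6

Step 4: Verify.
22*(-6) - 24*(-6) = 12 = 12 ✓

i = -6, j = -6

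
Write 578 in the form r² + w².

We need to find integers r, w > 0 such that r² + w² = 578.
Trying r = 7: w² = 578 - 7² = 578 - 49 = 529
w = 23
Check: 7² + 23² = 49 + 529 = 578 ✓

578 = 7² + 23²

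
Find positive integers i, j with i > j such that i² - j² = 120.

Factor: i² - j² = (i+j)(i-j) = 120.
We need two factors of 120 with the same parity.
Use i+j = 60 and i-j = 2 (product 60·2 = 120).
Adding: 2i = 62, so i = 31.
Subtracting: 2j = 58, so j = 29.
Check: 31² - 29² = 961 - 841 = 120 ✓

i = 31, j = 29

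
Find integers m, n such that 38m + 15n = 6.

Step 1: Check solvability.
gcd(38, 15) = 1
Since 1 divides 6, solutions exist.

Step 2: Apply extended Euclidean algorithm to find gcd.
We find integers such that 38*x0 + 15*y0 = 1

Step 3: Scale the particular solution.
Multiply by 6/1 = 6:
m = 12, n = -30

Step 4: Verify.
38*(12) + 15*(-30) = 6 = 6 ✓

m = 12, n = -30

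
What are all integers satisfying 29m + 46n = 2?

Step 1: Compute gcd(29, 46) = 1.
Since 1 divides 2, solutions exist.

Step 2: Find a particular solution using extended Euclidean algorithm.
We get m₀ = -38, n₀ = 24.
Check: 29*-38 + 46*24 = 2 = 2 ✓

Step 3: Write the general solution.
m = -38 + (46/1)t = -38 + 46t
n = 24 - (29/1)t = 24 - 29t
for any integer t.

m = -38 + 46t, n = 24 - 29t for integer t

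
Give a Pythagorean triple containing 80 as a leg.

We need the other leg and hypotenuse such that 80² + x² = c².
Take x = 39, c = 89: 80² + 39² = 6400 + 1521 = 7921 = 89² ✓
Triple: (39, 80, 89)

(39, 80, 89)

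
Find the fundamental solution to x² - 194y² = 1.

We seek the smallest positive integers (x, y) with x² - 194y² = 1, i.e., x² = 194y² + 1.
Try successive y values:
y = 1: x² = 194·1² + 1 = 195, not a perfect square
y = 2: x² = 194·2² + 1 = 777, not a perfect square
y = 3: x² = 194·3² + 1 = 1747, not a perfect square
... continuing the search (or via continued fractions) ...
y = 14: x² = 194·14² + 1 = 38025, x = 195 ✓

Verify: 195² - 194·14² = 38025 - 38024 = 1 ✓

x = 195, y = 14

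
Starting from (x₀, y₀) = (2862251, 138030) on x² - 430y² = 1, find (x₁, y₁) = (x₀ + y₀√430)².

Solutions to x² - Dy² = 1 are generated by powers of (x₀ + y₀√D).
The next solution satisfies x₁ + y₁√430 = (x₀ + y₀√430)², giving:
x₁ = x₀² + 430y₀² = 2862251² + 430·138030² = 8192480787001 + 8192480787000 = 16384961574001
y₁ = 2x₀y₀ = 2·2862251·138030 = 790153011060

Verify: 16384961574001² - 430·790153011060² = 268466965781489327399148001 - 268466965781489327399148000 = 1 ✓

x = 16384961574001, y = 790153011060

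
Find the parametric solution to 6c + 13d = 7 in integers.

Step 1: Compute gcd(6, 13) = 1.
Since 1 divides 7, solutions exist.

Step 2: Find a particular solution using extended Euclidean algorithm.
We get c₀ = -14, d₀ = 7.
Check: 6*-14 + 13*7 = 7 = 7 ✓

Step 3: Write the general solution.
c = -14 + (13/1)t = -14 + 13t
d = 7 - (6/1)t = 7 - 6t
for any integer t.

c = -14 + 13t, d = 7 - 6t for integer t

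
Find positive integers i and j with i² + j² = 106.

We need to find integers i, j > 0 such that i² + j² = 106.
Trying i = 5: j² = 106 - 5² = 106 - 25 = 81
j = 9
Check: 5² + 9² = 25 + 81 = 106 ✓

106 = 5² + 9²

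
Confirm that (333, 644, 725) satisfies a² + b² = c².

Compute a² + b² = 333² + 644² = 110889 + 414736 = 525625
Compute c² = 725² = 525625
Since 525625 = 525625, confirmed.

Yes, it is a Pythagorean triple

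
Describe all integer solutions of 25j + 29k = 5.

Step 1: Compute gcd(25, 29) = 1.
Since 1 divides 5, solutions exist.

Step 2: Find a particular solution using extended Euclidean algorithm.
We get j₀ = 35, k₀ = -30.
Check: 25*35 + 29*-30 = 5 = 5 ✓

Step 3: Write the general solution.
j = 35 + (29/1)t = 35 + 29t
k = -30 - (25/1)t = -30 - 25t
for any integer t.

j = 35 + 29t, k = -30 - 25t for integer t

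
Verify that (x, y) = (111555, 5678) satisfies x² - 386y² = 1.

Compute x² = 111555² = 12444518025
Compute 386y² = 386·5678² = 386·32239684 = 12444518024
x² - 386y² = 12444518025 - 12444518024 = 1
Since this equals 1, (111555, 5678) is a solution.

Yes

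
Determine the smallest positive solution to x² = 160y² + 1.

We seek the smallest positive integers (x, y) with x² - 160y² = 1, i.e., x² = 160y² + 1.
Try successive y values:
y = 1: x² = 160·1² + 1 = 161, not a perfect square
y = 2: x² = 160·2² + 1 = 641, not a perfect square
y = 3: x² = 160·3² + 1 = 1441, not a perfect square
... continuing the search (or via continued fractions) ...
y = 57: x² = 160·57² + 1 = 519841, x = 721 ✓

Verify: 721² - 160·57² = 519841 - 519840 = 1 ✓

x = 721, y = 57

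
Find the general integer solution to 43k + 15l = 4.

Step 1: Compute gcd(43, 15) = 1.
Since 1 divides 4, solutions exist.

Step 2: Find a particular solution using extended Euclidean algorithm.
We get k₀ = 28, l₀ = -80.
Check: 43*28 + 15*-80 = 4 = 4 ✓

Step 3: Write the general solution.
k = 28 + (15/1)t = 28 + 15t
l = -80 - (43/1)t = -80 - 43t
for any integer t.

k = 28 + 15t, l = -80 - 43t for integer t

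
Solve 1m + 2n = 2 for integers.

Step 1: Check solvability.
gcd(1, 2) = 1
Since 1 divides 2, solutions exist.

Step 2: Apply extended Euclidean algorithm to find gcd.
We find integers such that 1*x0 + 2*y0 = 1

Step 3: Scale the particular solution.
Multiply by 2/1 = 2:
m = 2, n = 0

Step 4: Verify.
1*(2) + 2*(0) = 2 = 2 ✓

m = 2, n = 0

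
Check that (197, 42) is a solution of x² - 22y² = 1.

Compute x² = 197² = 38809
Compute 22y² = 22·42² = 22·1764 = 38808
x² - 22y² = 38809 - 38808 = 1
Since this equals 1, (197, 42) is a solution.

Yes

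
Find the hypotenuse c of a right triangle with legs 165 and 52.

c² = a² + b² = 165² + 52² = 27225 + 2704 = 29929
c = sqrt(29929) = 173

173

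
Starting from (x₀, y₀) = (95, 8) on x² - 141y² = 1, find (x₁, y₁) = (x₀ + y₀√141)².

Solutions to x² - Dy² = 1 are generated by powers of (x₀ + y₀√D).
The next solution satisfies x₁ + y₁√141 = (x₀ + y₀√141)², giving:
x₁ = x₀² + 141y₀² = 95² + 141·8² = 9025 + 9024 = 18049
y₁ = 2x₀y₀ = 2·95·8 = 1520

Verify: 18049² - 141·1520² = 325766401 - 325766400 = 1 ✓

x = 18049, y = 1520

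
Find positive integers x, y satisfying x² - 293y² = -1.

We need x² = 293y² - 1. Try successive y:
y = 1: x² = 293·1² - 1 = 292, not a perfect square
y = 2: x² = 293·2² - 1 = 1171, not a perfect square
y = 3: x² = 293·3² - 1 = 2636, not a perfect square
...
y = 145: x² = 293·145² - 1 = 6160324 = 2482² ✓
Check: 2482² - 293·145² = 6160324 - 6160325 = -1 ✓

x = 2482, y = 145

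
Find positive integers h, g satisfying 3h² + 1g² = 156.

Try small values of h and check whether (156 - 3h²)/1 is a perfect square.
h = 5: 3·5² = 75, so 1g² = 156 - 75 = 81, giving g² = 81, g = 9.
Check: 3·5² + 1·9² = 75 + 81 = 156 ✓

h = 5, g = 9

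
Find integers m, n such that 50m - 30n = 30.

Step 1: Check solvability.
gcd(50, 30) = 10
Since 10 divides 30, solutions exist.

Step 2: Apply extended Euclidean algorithm to find gcd.
We find integers such that 50*x0 + 30*y0 = 10

Step 3: Scale the particular solution.
Multiply by 30/10 = 3:
m = -3, n = -6

Step 4: Verify.
50*(-3) - 30*(-6) = 30 = 30 ✓

m = -3, n = -6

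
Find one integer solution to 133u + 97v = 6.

Step 1: Check solvability.
gcd(133, 97) = 1
Since 1 divides 6, solutions exist.

Step 2: Apply extended Euclidean algorithm to find gcd.
We find integers such that 133*x0 + 97*y0 = 1

Step 3: Scale the particular solution.
Multiply by 6/1 = 6:
u = -210, v = 288

Step 4: Verify.
133*(-210) + 97*(288) = 6 = 6 ✓

u = -210, v = 288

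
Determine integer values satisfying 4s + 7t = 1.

Step 1: Check solvability.
gcd(4, 7) = 1
Since 1 divides 1, solutions exist.

Step 2: Apply extended Euclidean algorithm to find gcd.
We find integers such that 4*x0 + 7*y0 = 1

Step 3: Scale the particular solution.
Multiply by 1/1 = 1:
s = 2, t = -1

Step 4: Verify.
4*(2) + 7*(-1) = 1 = 1 ✓

s = 2, t = -1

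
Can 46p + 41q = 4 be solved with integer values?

Step 1: Compute gcd(46, 41).
gcd(46, 41) = 1

Step 2: Check divisibility.
Does 1 divide 4? 4 = 1 x 4, so yes.

By the theorem on linear Diophantine equations, 46p + 41q = 4 has integer solutions if and only if gcd(46, 41) divides 4. Since 1 | 4, solutions exist.

Yes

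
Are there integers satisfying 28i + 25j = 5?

Step 1: Compute gcd(28, 25).
gcd(28, 25) = 1

Step 2: Check divisibility.
Does 1 divide 5? 5 = 1 x 5, so yes.

By the theorem on linear Diophantine equations, 28i + 25j = 5 has integer solutions if and only if gcd(28, 25) divides 5. Since 1 | 5, solutions exist.

Yes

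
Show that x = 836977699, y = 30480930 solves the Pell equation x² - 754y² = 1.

Compute x² = 836977699² = 700531668623334601
Compute 754y² = 754·30480930² = 754·929087093664900 = 700531668623334600
x² - 754y² = 700531668623334601 - 700531668623334600 = 1
Since this equals 1, (836977699, 30480930) is a solution.

Yes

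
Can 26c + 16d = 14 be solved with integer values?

Step 1: Compute gcd(26, 16).
gcd(26, 16) = 2

Step 2: Check divisibility.
Does 2 divide 14? 14 = 2 x 7, so yes.

By the theorem on linear Diophantine equations, 26c + 16d = 14 has integer solutions if and only if gcd(26, 16) divides 14. Since 2 | 14, solutions exist.

Yes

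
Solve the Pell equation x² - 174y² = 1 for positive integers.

We seek the smallest positive integers (x, y) with x² - 174y² = 1, i.e., x² = 174y² + 1.
Try successive y values:
y = 1: x² = 174·1² + 1 = 175, not a perfect square
y = 2: x² = 174·2² + 1 = 697, not a perfect square
y = 3: x² = 174·3² + 1 = 1567, not a perfect square
... continuing the search (or via continued fractions) ...
y = 110: x² = 174·110² + 1 = 2105401, x = 1451 ✓

Verify: 1451² - 174·110² = 2105401 - 2105400 = 1 ✓

x = 1451, y = 110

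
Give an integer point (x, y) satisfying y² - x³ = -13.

Try small integer x values and check whether x³ - 13 is a perfect square.
x = 17: x³ - 13 = 17³ - 13 = 4913 - 13 = 4900
Is 4900 a perfect square? 70² = 4900 ✓
So (x, y) = (17, 70) is a solution.

x = 17, y = 70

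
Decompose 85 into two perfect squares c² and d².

We need to find integers c, d > 0 such that c² + d² = 85.
Trying c = 2: d² = 85 - 2² = 85 - 4 = 81
d = 9
Check: 2² + 9² = 4 + 81 = 85 ✓

85 = 2² + 9²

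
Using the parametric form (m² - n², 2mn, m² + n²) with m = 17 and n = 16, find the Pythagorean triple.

a = m² - n² = 289 - 256 = 33
b = 2mn = 2·17·16 = 544
c = m² + n² = 289 + 256 = 545
Verify: 33² + 544² = 1089 + 295936 = 297025 = 545² ✓

(33, 544, 545)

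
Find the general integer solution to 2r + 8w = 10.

Step 1: Compute gcd(2, 8) = 2.
Since 2 divides 10, solutions exist.

Step 2: Find a particular solution using extended Euclidean algorithm.
We get r₀ = 5, w₀ = 0.
Check: 2*5 + 8*0 = 10 = 10 ✓

Step 3: Write the general solution.
r = 5 + (8/2)t = 5 + 4t
w = 0 - (2/2)t = 0 - 1t
for any integer t.

r = 5 + 4t, w = 0 - 1t for integer t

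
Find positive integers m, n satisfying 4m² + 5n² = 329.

Try small values of m and check whether (329 - 4m²)/5 is a perfect square.
m = 9: 4·9² = 324, so 5n² = 329 - 324 = 5, giving n² = 1, n = 1.
Check: 4·9² + 5·1² = 324 + 5 = 329 ✓

m = 9, n = 1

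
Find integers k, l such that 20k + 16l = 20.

Step 1: Check solvability.
gcd(20, 16) = 4
Since 4 divides 20, solutions exist.

Step 2: Apply extended Euclidean algorithm to find gcd.
We find integers such that 20*x0 + 16*y0 = 4

Step 3: Scale the particular solution.
Multiply by 20/4 = 5:
k = 5, l = -5

Step 4: Verify.
20*(5) + 16*(-5) = 20 = 20 ✓

k = 5, l = -5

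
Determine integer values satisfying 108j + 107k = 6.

Step 1: Check solvability.
gcd(108, 107) = 1
Since 1 divides 6, solutions exist.

Step 2: Apply extended Euclidean algorithm to find gcd.
We find integers such that 108*x0 + 107*y0 = 1

Step 3: Scale the particular solution.
Multiply by 6/1 = 6:
j = 6, k = -6

Step 4: Verify.
108*(6) + 107*(-6) = 6 = 6 ✓

j = 6, k = -6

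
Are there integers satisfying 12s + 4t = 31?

Step 1: Compute gcd(12, 4).
gcd(12, 4) = 4

Step 2: Check divisibility.
Does 4 divide 31? 31 = 4 x 7 + 3, so no.

By the theorem on linear Diophantine equations, 12s + 4t = 31 has integer solutions if and only if gcd(12, 4) divides 31. Since 4 does not divide 31, no solutions exist.

No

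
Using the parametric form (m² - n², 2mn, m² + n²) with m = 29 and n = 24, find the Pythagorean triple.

a = m² - n² = 29² - 24² = 841 - 576 = 265
b = 2mn = 2·29·24 = 1392
c = m² + n² = 841 + 576 = 1417
Verify: 265² + 1392² = 70225 + 1937664 = 2007889 = 1417² ✓

(265, 1392, 1417)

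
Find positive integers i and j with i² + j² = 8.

We need to find integers i, j > 0 such that i² + j² = 8.
Trying i = 2: j² = 8 - 2² = 8 - 4 = 4
j = 2
Check: 2² + 2² = 4 + 4 = 8 ✓

8 = 2² + 2²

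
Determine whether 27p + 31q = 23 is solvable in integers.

Step 1: Compute gcd(27, 31).
gcd(27, 31) = 1

Step 2: Check divisibility.
Does 1 divide 23? 23 = 1 x 23, so yes.

By the theorem on linear Diophantine equations, 27p + 31q = 23 has integer solutions if and only if gcd(27, 31) divides 23. Since 1 | 23, solutions exist.

Yes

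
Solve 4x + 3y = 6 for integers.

Step 1: Check solvability.
gcd(4, 3) = 1
Since 1 divides 6, solutions exist.

Step 2: Apply extended Euclidean algorithm to find gcd.
We find integers such that 4*x0 + 3*y0 = 1

Step 3: Scale the particular solution.
Multiply by 6/1 = 6:
x = 6, y = -6

Step 4: Verify.
4*(6) + 3*(-6) = 6 = 6 ✓

x = 6, y = -6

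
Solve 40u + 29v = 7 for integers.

Step 1: Check solvability.
gcd(40, 29) = 1
Since 1 divides 7, solutions exist.

Step 2: Apply extended Euclidean algorithm to find gcd.
We find integers such that 40*x0 + 29*y0 = 1

Step 3: Scale the particular solution.
Multiply by 7/1 = 7:
u = 56, v = -77

Step 4: Verify.
40*(56) + 29*(-77) = 7 = 7 ✓

u = 56, v = -77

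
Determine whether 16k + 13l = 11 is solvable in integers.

Step 1: Compute gcd(16, 13).
gcd(16, 13) = 1

Step 2: Check divisibility.
Does 1 divide 11? 11 = 1 x 11, so yes.

By the theorem on linear Diophantine equations, 16k + 13l = 11 has integer solutions if and only if gcd(16, 13) divides 11. Since 1 | 11, solutions exist.

Yes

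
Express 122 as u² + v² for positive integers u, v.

We need to find integers u, v > 0 such that u² + v² = 122.
Trying u = 1: v² = 122 - 1² = 122 - 1 = 121
v = 11
Check: 1² + 11² = 1 + 121 = 122 ✓

122 = 1² + 11²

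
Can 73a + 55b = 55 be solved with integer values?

Step 1: Compute gcd(73, 55).
gcd(73, 55) = 1

Step 2: Check divisibility.
Does 1 divide 55? 55 = 1 x 55, so yes.

By the theorem on linear Diophantine equations, 73a + 55b = 55 has integer solutions if and only if gcd(73, 55) divides 55. Since 1 | 55, solutions exist.

Yes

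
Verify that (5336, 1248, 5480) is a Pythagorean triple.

Compute a² + b² = 5336² + 1248² = 28472896 + 1557504 = 30030400
Compute c² = 5480² = 30030400
Since 30030400 = 30030400, confirmed.

Yes, it is a Pythagorean triple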